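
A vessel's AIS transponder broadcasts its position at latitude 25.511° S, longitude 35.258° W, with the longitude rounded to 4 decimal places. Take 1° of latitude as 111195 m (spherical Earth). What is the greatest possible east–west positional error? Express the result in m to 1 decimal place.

5.0 m

Rounding to 4 decimal places leaves the longitude within ±5e-05° of the true value.
Parallels shrink by cos φ, so at 25.511° a degree of longitude is 111195 × 0.9025 ≈ 100354 m.
So at most 5e-05° × 100354 ≈ 5.01769 m east–west.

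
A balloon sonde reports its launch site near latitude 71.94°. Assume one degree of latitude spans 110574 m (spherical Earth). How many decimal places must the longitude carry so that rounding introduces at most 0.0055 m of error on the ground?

7

At 71.94° one degree of longitude covers 110574 × cos 71.94° ≈ 110574 × 0.3100 ≈ 34279.4 m.
N decimal places → at most half a unit in the last place, 0.5 × 10⁻ᴺ° = 34279.4/2 × 10⁻ᴺ m.
Setting 17139.7 × 10⁻ᴺ ≤ 0.0055 gives 10ᴺ ≥ 3.116e+06, i.e. N ≥ 6.49.
N = 6 would give 0.0171 m (too coarse); N = 7 gives 0.00171 m ≤ 0.0055 m.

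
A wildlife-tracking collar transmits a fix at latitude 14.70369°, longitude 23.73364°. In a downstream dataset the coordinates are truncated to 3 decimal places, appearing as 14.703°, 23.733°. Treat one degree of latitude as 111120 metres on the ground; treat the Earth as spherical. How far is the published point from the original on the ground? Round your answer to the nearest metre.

103 metres

Δlat = 14.70369 − 14.703 = +0.00069°; Δlon = 23.73364 − 23.733 = +0.00064°.
N–S: 0.00069° × 111120 m/° = 76.6728 m.
East–west at this latitude: 0.00064° × 111120 × cos 14.703° ≈ 0.00064 × 107481 = 68.788 m.
Hypotenuse of the two orthogonal shifts: √(76.6728² + 68.788²) = 103.007 m.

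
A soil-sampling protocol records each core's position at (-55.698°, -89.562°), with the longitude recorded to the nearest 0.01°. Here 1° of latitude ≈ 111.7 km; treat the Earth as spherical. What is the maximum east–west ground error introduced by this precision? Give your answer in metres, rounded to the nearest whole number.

Rounding to 2 decimal places leaves the longitude within ±0.005° of the true value.
One degree of longitude at 55.698° is 111700 × cos 55.698° ≈ 111700 × 0.5636 = 62949.1 m.
East–west error: 0.005° × 62949.1 m/° ≈ 314.745 m.

315 metres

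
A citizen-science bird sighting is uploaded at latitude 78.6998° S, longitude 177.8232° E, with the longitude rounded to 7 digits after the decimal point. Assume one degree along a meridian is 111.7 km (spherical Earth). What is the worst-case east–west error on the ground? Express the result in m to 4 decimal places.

0.0011 m

Rounding to 7 decimal places leaves the longitude within ±5e-08° of the true value.
At latitude 78.6998° a degree of longitude spans 111700 m × cos 78.6998° = 111700 × 0.1959 ≈ 21887.6 m.
East–west error: 5e-08° × 21887.6 m/° ≈ 0.00109438 m.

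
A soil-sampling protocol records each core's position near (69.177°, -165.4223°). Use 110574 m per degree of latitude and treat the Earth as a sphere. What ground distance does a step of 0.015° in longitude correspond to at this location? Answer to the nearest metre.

0.015° of longitude at 69.177° is 0.015 × 110574 × cos 69.177° ≈ 0.015 × 39307.1 = 589.606 m.

590 metres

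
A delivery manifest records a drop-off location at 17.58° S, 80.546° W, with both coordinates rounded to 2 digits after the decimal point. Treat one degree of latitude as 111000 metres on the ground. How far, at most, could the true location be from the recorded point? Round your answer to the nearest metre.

Rounding to 2 decimal places leaves each coordinate within ±0.005° of the true value.
North–south component: 0.005° × 111000 = 555 m.
E–W at 17.58°: 0.005° × 111000 × cos 17.58° = 0.005 × 111000 × 0.9533 ≈ 529.079 m.
The two errors are perpendicular, so the maximum displacement is √(555² + 529.079²) ≈ 766.779 m.

767 metres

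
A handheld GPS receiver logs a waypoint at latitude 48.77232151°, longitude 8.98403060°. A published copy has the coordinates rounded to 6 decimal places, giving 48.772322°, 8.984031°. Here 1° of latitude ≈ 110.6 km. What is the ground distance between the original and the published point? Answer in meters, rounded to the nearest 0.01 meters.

Δlat = 48.77232151 − 48.772322 = -0.00000049°; Δlon = 8.98403060 − 8.984031 = -0.00000040°.
North–south shift: -0.00000049 × 110600 = -0.054194 m.
East–west at this latitude: -0.00000040° × 110600 × cos 48.7723° ≈ -0.00000040 × 72891.2 = -0.0291565 m.
Hypotenuse of the two orthogonal shifts: √(0.054194² + 0.0291565²) = 0.0615393 m.

0.06 meters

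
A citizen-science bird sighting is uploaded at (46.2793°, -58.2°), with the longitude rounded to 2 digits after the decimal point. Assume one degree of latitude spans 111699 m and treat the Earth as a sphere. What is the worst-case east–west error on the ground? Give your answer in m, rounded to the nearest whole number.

Rounding to 2 decimal places leaves the longitude within ±0.005° of the true value.
One degree of longitude at 46.2793° is 111699 × cos 46.2793° ≈ 111699 × 0.6911 = 77200 m.
Maximum E–W displacement: 0.005 × 77200 = 386 m.

386 m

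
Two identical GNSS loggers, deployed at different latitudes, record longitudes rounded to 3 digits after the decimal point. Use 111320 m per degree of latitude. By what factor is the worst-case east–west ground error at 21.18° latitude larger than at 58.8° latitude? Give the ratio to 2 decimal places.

Rounding to 3 decimal places leaves the longitude within ±0.0005° of the true value.
At 21.18°: 0.0005° × 111320 × cos 21.18° = 0.0005 × 111320 × 0.9324 ≈ 51.9 m.
At 58.8°: 0.0005° × 111320 × cos 58.8° = 0.0005 × 111320 × 0.5180 ≈ 28.833 m.
The ratio reduces to cos 21.18° / cos 58.8° = 0.9324/0.5180 ≈ 1.8000.

1.80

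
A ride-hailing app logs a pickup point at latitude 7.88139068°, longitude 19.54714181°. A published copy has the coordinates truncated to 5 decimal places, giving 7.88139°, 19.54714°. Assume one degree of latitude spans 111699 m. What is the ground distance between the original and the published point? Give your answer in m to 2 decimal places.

The latitude changed by +0.00000068° and the longitude by +0.00000181°.
North–south shift: 0.00000068 × 111699 = 0.0759553 m.
East–west at this latitude: 0.00000181° × 111699 × cos 7.88139° ≈ 0.00000181 × 110644 = 0.200265 m.
Combined displacement = (0.0759553² + 0.200265²)^½ ≈ 0.214186 m.

0.21 m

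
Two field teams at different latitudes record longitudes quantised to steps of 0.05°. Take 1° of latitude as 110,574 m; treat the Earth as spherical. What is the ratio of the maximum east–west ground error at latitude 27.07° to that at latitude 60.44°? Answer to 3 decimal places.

With a 0.05° grid the true value lies within half a step, ±0.05°/2 = ±0.025°, of the stored one.
Error at 27.07° = 0.025° × 110574 × cos 27.07° ≈ 2764.4 × 0.8905 = 2461.5 m.
Error at 60.44° = 0.025° × 110574 × cos 60.44° ≈ 2764.4 × 0.4933 = 1363.7 m.
Ratio: 2461.5 / 1363.7 = cos 27.07° / cos 60.44° ≈ 1.8050.

1.805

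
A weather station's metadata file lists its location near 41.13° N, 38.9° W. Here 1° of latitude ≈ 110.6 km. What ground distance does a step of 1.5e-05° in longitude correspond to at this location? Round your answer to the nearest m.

1.5e-05° of longitude at 41.13° is 1.5e-05 × 110600 × cos 41.13° ≈ 1.5e-05 × 83306 = 1.24959 m.

1 m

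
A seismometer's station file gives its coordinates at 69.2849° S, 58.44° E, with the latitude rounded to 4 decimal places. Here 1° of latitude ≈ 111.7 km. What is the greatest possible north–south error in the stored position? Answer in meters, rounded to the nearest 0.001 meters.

Rounding to 4 decimal places leaves the latitude within ±5e-05° of the true value.
Along the meridian that is 5e-05° × 111700 m/° = 5.585 m.

5.585 meters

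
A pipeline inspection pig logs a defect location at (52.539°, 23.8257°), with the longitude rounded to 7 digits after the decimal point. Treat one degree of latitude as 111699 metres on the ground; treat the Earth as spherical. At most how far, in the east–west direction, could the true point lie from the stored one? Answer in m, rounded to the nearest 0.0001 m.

0.0034 m

Rounding to 7 decimal places leaves the longitude within ±5e-08° of the true value.
Parallels shrink by cos φ, so at 52.539° a degree of longitude is 111699 × 0.6082 ≈ 67937.7 m.
East–west error: 5e-08° × 67937.7 m/° ≈ 0.00339689 m.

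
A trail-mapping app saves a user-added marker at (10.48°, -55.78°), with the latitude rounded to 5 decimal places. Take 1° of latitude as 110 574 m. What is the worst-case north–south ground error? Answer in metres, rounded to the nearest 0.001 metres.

0.553 metres

Rounding to 5 decimal places leaves the latitude within ±5e-06° of the true value.
Along the meridian that is 5e-06° × 110574 m/° = 0.55287 m.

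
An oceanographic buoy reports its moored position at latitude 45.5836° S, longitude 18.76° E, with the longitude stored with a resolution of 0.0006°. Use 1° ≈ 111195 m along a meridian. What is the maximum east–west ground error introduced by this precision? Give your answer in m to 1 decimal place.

With a 0.0006° grid the true value lies within half a step, ±0.0006°/2 = ±0.0003°, of the stored one.
At latitude 45.5836° a degree of longitude spans 111195 m × cos 45.5836° = 111195 × 0.6999 ≈ 77821.8 m.
East–west error: 0.0003° × 77821.8 m/° ≈ 23.3465 m.

23.3 m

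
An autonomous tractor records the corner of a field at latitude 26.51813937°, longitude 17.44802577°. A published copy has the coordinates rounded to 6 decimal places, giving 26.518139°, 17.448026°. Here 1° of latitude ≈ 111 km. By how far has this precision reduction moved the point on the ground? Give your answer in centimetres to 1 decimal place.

4.7 centimetres

Δlat = 26.51813937 − 26.518139 = +0.00000037°; Δlon = 17.44802577 − 17.448026 = -0.00000023°.
N–S: 0.00000037° × 111000 m/° = 0.04107 m.
East–west at this latitude: -0.00000023° × 111000 × cos 26.5181° ≈ -0.00000023 × 99322 = -0.0228441 m.
Distance: √(0.04107² + 0.0228441²) ≈ 0.0469957 m.
That is 0.0469957 m = 4.6996 cm.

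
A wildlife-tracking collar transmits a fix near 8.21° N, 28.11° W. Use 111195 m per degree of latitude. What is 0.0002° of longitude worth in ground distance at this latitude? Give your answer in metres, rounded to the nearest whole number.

22 metres

0.0002° of longitude at 8.21° is 0.0002 × 111195 × cos 8.21° ≈ 0.0002 × 110055 = 22.0111 m.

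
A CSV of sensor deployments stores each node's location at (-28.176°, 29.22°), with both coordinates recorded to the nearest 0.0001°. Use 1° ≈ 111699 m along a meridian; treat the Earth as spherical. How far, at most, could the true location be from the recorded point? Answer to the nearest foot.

24 feet

Rounding to 4 decimal places leaves each coordinate within ±5e-05° of the true value.
N–S: 5e-05° × 111699 m/° = 5.58495 m.
East–west component at 28.176°: 5e-05° × 111699 × cos 28.176° ≈ 5e-05 × 98462.8 ≈ 4.92314 m.
Worst case both components are at the extreme and orthogonal: √(5.58495² + 4.92314²) ≈ 7.44506 m.
Converting: 7.44506 m × 3.2808 ft/m ≈ 24.426 ft.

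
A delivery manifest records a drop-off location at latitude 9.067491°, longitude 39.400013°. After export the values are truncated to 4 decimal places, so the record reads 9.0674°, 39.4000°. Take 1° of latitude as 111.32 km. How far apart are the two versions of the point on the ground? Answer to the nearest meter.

The latitude changed by +0.000091° and the longitude by +0.000013°.
N–S: 0.000091° × 111320 m/° = 10.1301 m.
E–W at 9.0674°: 0.000013° × 111320 × cos 9.0674° = 0.000013 × 111320 × 0.9875 ≈ 1.42908 m.
Combined displacement = (10.1301² + 1.42908²)^½ ≈ 10.2304 m.

10 meters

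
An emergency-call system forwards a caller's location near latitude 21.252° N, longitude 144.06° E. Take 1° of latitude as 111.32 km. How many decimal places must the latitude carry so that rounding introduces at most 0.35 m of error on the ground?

One degree of latitude covers 111320 m.
Rounding to N decimal places gives at most 0.5 × 10⁻ᴺ degrees of error, i.e. 0.5 × 10⁻ᴺ × 111320 m.
Setting 55660 × 10⁻ᴺ ≤ 0.35 gives 10ᴺ ≥ 1.59e+05, i.e. N ≥ 5.20.
N = 5 would give 0.557 m (too coarse); N = 6 gives 0.0557 m ≤ 0.35 m.

6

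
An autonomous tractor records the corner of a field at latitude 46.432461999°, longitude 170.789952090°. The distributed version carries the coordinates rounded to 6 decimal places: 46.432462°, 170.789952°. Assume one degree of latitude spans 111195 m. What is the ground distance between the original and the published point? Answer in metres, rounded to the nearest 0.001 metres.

0.007 metres

Δlat = 46.432461999 − 46.432462 = -0.000000001°; Δlon = 170.789952090 − 170.789952 = +0.000000090°.
N–S: -0.000000001° × 111195 m/° = -0.000111195 m.
E–W at 46.4325°: 0.000000090° × 111195 × cos 46.4325° = 0.000000090 × 111195 × 0.6892 ≈ 0.0068973 m.
Distance: √(0.000111195² + 0.0068973²) ≈ 0.00689819 m.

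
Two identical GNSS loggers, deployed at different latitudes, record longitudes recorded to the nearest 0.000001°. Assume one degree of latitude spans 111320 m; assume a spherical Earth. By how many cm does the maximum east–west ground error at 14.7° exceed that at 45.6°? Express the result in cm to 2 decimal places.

1.49 cm

Rounding to 6 decimal places leaves the longitude within ±5e-07° of the true value.
At 14.7°: 5e-07° × 111320 × cos 14.7° = 5e-07 × 111320 × 0.9673 ≈ 0.053838 m.
Error at 45.6° = 5e-07° × 111320 × cos 45.6° ≈ 0.05566 × 0.6997 = 0.038943 m.
So the lower-latitude error exceeds the higher by 0.053838 − 0.038943 = 0.014895 m.
That is 0.0148949 m = 1.4895 cm.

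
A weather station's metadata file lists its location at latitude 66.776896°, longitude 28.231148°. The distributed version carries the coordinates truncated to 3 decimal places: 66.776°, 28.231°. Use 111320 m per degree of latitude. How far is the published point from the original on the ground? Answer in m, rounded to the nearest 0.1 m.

100.0 m

The latitude changed by +0.000896° and the longitude by +0.000148°.
North–south shift: 0.000896 × 111320 = 99.7427 m.
E–W at 66.776°: 0.000148° × 111320 × cos 66.776° = 0.000148 × 111320 × 0.3943 ≈ 6.49668 m.
Hypotenuse of the two orthogonal shifts: √(99.7427² + 6.49668²) = 99.9541 m.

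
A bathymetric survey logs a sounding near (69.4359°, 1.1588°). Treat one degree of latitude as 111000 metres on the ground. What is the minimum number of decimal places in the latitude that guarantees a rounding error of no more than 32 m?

4

One degree of latitude covers 111000 m.
With N decimal places the half-ulp bound is 0.5·10⁻ᴺ°, or 0.5·10⁻ᴺ × 111000 m on the ground.
Need 0.5 × 111000 × 10⁻ᴺ ≤ 32 → 10⁻ᴺ ≤ 5.766e-04, so N ≥ 3.24.
So 4 decimal places suffice (5.55 m); 3 would allow up to 55.5 m.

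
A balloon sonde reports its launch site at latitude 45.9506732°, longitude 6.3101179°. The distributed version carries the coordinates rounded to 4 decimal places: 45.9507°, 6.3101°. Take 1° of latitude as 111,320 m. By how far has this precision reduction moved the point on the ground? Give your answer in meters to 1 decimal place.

3.3 meters

Δlat = 45.9506732 − 45.9507 = -0.0000268°; Δlon = 6.3101179 − 6.3101 = +0.0000179°.
North–south shift: -0.0000268 × 111320 = -2.98338 m.
East–west at this latitude: 0.0000179° × 111320 × cos 45.9507° ≈ 0.0000179 × 77398.2 = 1.38543 m.
Hypotenuse of the two orthogonal shifts: √(2.98338² + 1.38543²) = 3.28937 m.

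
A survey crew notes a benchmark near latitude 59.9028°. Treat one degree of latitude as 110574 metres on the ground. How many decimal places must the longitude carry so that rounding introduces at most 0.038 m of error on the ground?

6

At 59.9028° one degree of longitude covers 110574 × cos 59.9028° ≈ 110574 × 0.5015 ≈ 55449.4 m.
Rounding to N decimal places gives at most 0.5 × 10⁻ᴺ degrees of error, i.e. 0.5 × 10⁻ᴺ × 55449.4 m.
Need 0.5 × 55449.4 × 10⁻ᴺ ≤ 0.038 → 10⁻ᴺ ≤ 1.371e-06, so N ≥ 5.86.
At 5 places the error can reach 0.277 m, but 6 places keeps it to 0.0277 m.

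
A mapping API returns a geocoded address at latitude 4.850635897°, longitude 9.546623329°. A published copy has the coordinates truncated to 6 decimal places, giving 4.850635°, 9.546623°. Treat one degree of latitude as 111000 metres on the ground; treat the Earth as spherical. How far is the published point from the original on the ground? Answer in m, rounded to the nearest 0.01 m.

Δlat = 4.850635897 − 4.850635 = +0.000000897°; Δlon = 9.546623329 − 9.546623 = +0.000000329°.
N–S: 0.000000897° × 111000 m/° = 0.099567 m.
E–W at 4.85063°: 0.000000329° × 111000 × cos 4.85063° = 0.000000329 × 111000 × 0.9964 ≈ 0.0363882 m.
Combined displacement = (0.099567² + 0.0363882²)^½ ≈ 0.106008 m.

0.11 m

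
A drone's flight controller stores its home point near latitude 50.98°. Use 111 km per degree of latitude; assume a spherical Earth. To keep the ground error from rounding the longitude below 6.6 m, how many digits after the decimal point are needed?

At 50.98° one degree of longitude covers 111000 × cos 50.98° ≈ 111000 × 0.6296 ≈ 69884.7 m.
Rounding to N decimal places gives at most 0.5 × 10⁻ᴺ degrees of error, i.e. 0.5 × 10⁻ᴺ × 69884.7 m.
Need 0.5 × 69884.7 × 10⁻ᴺ ≤ 6.6 → 10⁻ᴺ ≤ 1.889e-04, so N ≥ 3.72.
So 4 decimal places suffice (3.49 m); 3 would allow up to 34.9 m.

4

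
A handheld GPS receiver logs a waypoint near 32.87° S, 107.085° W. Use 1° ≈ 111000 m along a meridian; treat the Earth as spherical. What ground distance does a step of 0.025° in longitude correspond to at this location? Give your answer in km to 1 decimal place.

2.3 km

One degree of longitude here spans 111000 × cos 32.87° = 111000 × 0.8399 ≈ 93229.4 m; 0.025° of that is 2330.73 m.
That is 2330.73 m = 2.3307 km.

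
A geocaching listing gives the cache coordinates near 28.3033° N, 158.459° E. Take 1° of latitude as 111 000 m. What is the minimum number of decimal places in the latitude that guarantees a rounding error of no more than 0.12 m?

6 decimal places

One degree of latitude covers 111000 m.
Rounding to N decimal places gives at most 0.5 × 10⁻ᴺ degrees of error, i.e. 0.5 × 10⁻ᴺ × 111000 m.
Need 0.5 × 111000 × 10⁻ᴺ ≤ 0.12 → 10⁻ᴺ ≤ 2.162e-06, so N ≥ 5.67.
N = 5 would give 0.555 m (too coarse); N = 6 gives 0.0555 m ≤ 0.12 m.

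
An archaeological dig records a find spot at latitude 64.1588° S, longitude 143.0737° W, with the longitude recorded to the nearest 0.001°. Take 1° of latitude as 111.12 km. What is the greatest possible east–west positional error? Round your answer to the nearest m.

24 m

Rounding to 3 decimal places leaves the longitude within ±0.0005° of the true value.
One degree of longitude at 64.1588° is 111120 × cos 64.1588° ≈ 111120 × 0.4359 = 48434.8 m.
Maximum E–W displacement: 0.0005 × 48434.8 = 24.2174 m.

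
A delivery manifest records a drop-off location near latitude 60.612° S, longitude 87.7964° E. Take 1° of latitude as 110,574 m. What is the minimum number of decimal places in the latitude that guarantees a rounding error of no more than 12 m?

One degree of latitude covers 110574 m.
N decimal places → at most half a unit in the last place, 0.5 × 10⁻ᴺ° = 110574/2 × 10⁻ᴺ m.
Setting 55287 × 10⁻ᴺ ≤ 12 gives 10ᴺ ≥ 4607, i.e. N ≥ 3.66.
N = 3 would give 55.3 m (too coarse); N = 4 gives 5.53 m ≤ 12 m.

4 decimal places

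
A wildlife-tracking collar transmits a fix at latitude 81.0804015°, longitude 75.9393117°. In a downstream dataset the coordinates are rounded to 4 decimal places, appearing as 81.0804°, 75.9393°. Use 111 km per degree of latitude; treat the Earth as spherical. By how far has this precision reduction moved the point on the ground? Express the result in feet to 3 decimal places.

0.857 feet

The latitude changed by +0.0000015° and the longitude by +0.0000117°.
N–S: 0.0000015° × 111000 m/° = 0.1665 m.
E–W at 81.0804°: 0.0000117° × 111000 × cos 81.0804° = 0.0000117 × 111000 × 0.1550 ≈ 0.201361 m.
Distance: √(0.1665² + 0.201361²) ≈ 0.261283 m.
Converting: 0.261283 m × 3.2808 ft/m ≈ 0.85723 ft.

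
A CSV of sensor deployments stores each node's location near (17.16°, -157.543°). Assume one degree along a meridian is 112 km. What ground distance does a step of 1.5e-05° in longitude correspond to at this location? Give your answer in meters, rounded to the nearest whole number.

2 meters

One degree of longitude here spans 112000 × cos 17.16° = 112000 × 0.9555 ≈ 107014 m; 1.5e-05° of that is 1.60521 m.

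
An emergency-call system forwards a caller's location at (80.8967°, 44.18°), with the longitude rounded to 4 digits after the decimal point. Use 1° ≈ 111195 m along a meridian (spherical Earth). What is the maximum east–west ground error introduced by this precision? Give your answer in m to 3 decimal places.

Rounding to 4 decimal places leaves the longitude within ±5e-05° of the true value.
One degree of longitude at 80.8967° is 111195 × cos 80.8967° ≈ 111195 × 0.1582 = 17592.7 m.
East–west error: 5e-05° × 17592.7 m/° ≈ 0.879636 m.

0.880 m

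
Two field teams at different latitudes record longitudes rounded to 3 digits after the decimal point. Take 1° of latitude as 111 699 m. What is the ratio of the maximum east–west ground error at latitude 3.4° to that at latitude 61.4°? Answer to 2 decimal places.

2.09

Rounding to 3 decimal places leaves the longitude within ±0.0005° of the true value.
Error at 3.4° = 0.0005° × 111699 × cos 3.4° ≈ 55.849 × 0.9982 = 55.751 m.
At 61.4°: 0.0005° × 111699 × cos 61.4° = 0.0005 × 111699 × 0.4787 ≈ 26.735 m.
Ratio: 55.751 / 26.735 = cos 3.4° / cos 61.4° ≈ 2.0853.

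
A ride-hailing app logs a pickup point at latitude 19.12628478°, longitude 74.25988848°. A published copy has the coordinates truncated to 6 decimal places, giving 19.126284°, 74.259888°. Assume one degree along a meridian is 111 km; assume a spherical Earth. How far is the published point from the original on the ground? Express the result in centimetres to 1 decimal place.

10.0 centimetres

Δlat = 19.12628478 − 19.126284 = +0.00000078°; Δlon = 74.25988848 − 74.259888 = +0.00000048°.
N–S: 0.00000078° × 111000 m/° = 0.08658 m.
E–W at 19.1263°: 0.00000048° × 111000 × cos 19.1263° = 0.00000048 × 111000 × 0.9448 ≈ 0.0503389 m.
Combined displacement = (0.08658² + 0.0503389²)^½ ≈ 0.10015 m.
That is 0.10015 m = 10.015 cm.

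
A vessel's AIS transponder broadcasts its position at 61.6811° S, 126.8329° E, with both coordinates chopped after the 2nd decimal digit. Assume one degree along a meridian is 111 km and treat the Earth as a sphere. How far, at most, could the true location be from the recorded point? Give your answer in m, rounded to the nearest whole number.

1229 m

Truncating at 2 decimal places can drop up to a full unit in the last place, so each coordinate may be off by as much as 0.01°.
North–south component: 0.01° × 111000 = 1110 m.
E–W at 61.6811°: 0.01° × 111000 × cos 61.6811° = 0.01 × 111000 × 0.4744 ≈ 526.56 m.
The two errors are perpendicular, so the maximum displacement is √(1110² + 526.56²) ≈ 1228.56 m.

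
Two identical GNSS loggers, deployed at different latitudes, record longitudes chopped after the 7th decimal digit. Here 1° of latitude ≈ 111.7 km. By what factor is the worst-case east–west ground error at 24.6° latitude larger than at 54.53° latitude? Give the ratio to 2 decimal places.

Truncating at 7 decimal places can drop up to a full unit in the last place, so the longitude may be off by as much as 1e-07°.
Error at 24.6° = 1e-07° × 111700 × cos 24.6° ≈ 0.01117 × 0.9092 = 0.010156 m.
At 54.53°: 1e-07° × 111700 × cos 54.53° = 1e-07 × 111700 × 0.5803 ≈ 0.0064817 m.
Ratio: 0.010156 / 0.0064817 = cos 24.6° / cos 54.53° ≈ 1.5669.

1.57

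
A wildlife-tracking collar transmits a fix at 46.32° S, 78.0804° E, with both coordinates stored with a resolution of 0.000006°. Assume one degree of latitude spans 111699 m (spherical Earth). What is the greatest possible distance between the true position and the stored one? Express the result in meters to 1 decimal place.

With a 0.000006° grid the true value lies within half a step, ±0.000006°/2 = ±3e-06°, of the stored one.
North–south component: 3e-06° × 111699 = 0.335097 m.
E–W at 46.32°: 3e-06° × 111699 × cos 46.32° = 3e-06 × 111699 × 0.6906 ≈ 0.231428 m.
Worst case both components are at the extreme and orthogonal: √(0.335097² + 0.231428²) ≈ 0.407246 m.

0.4 meters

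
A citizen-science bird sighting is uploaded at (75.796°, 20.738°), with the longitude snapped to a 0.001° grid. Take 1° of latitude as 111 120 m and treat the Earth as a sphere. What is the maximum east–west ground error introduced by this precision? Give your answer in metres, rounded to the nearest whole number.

With a 0.001° grid the true value lies within half a step, ±0.001°/2 = ±0.0005°, of the stored one.
Parallels shrink by cos φ, so at 75.796° a degree of longitude is 111120 × 0.2454 ≈ 27266.1 m.
So at most 0.0005° × 27266.1 ≈ 13.633 m east–west.

14 metres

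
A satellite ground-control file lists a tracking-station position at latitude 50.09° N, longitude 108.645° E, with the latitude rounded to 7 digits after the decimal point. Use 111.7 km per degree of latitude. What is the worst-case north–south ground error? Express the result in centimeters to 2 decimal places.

Rounding to 7 decimal places leaves the latitude within ±5e-08° of the true value.
North–south distance: 5e-08° × 111700 m/° = 0.005585 m.
That is 0.005585 m = 0.5585 cm.

0.56 centimeters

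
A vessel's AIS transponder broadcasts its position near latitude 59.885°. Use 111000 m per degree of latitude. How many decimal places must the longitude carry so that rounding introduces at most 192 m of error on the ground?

At 59.885° one degree of longitude covers 111000 × cos 59.885° ≈ 111000 × 0.5017 ≈ 55692.8 m.
N decimal places → at most half a unit in the last place, 0.5 × 10⁻ᴺ° = 55692.8/2 × 10⁻ᴺ m.
Setting 27846.4 × 10⁻ᴺ ≤ 192 gives 10ᴺ ≥ 145, i.e. N ≥ 2.16.
So 3 decimal places suffice (27.8 m); 2 would allow up to 278 m.

3 decimal places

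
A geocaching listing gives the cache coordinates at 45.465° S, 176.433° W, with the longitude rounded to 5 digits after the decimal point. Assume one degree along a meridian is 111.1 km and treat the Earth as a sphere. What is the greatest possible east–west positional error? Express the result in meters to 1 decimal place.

Rounding to 5 decimal places leaves the longitude within ±5e-06° of the true value.
Parallels shrink by cos φ, so at 45.465° a degree of longitude is 111100 × 0.7013 ≈ 77919.4 m.
East–west error: 5e-06° × 77919.4 m/° ≈ 0.389597 m.

0.4 meters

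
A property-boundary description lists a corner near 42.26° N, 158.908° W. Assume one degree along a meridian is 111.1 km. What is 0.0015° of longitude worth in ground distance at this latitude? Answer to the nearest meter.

At 42.26° a degree of longitude is 111100 × cos 42.26° ≈ 82225.2 m, so 0.0015° corresponds to 123.338 m.

123 meters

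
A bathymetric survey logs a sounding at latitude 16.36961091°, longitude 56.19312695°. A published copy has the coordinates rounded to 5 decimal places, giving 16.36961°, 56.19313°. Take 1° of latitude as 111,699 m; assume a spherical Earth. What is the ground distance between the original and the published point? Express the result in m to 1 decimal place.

0.3 m

The latitude changed by +0.00000091° and the longitude by -0.00000305°.
N–S: 0.00000091° × 111699 m/° = 0.101646 m.
E–W at 16.3696°: -0.00000305° × 111699 × cos 16.3696° = -0.00000305 × 111699 × 0.9595 ≈ -0.326872 m.
Combined displacement = (0.101646² + 0.326872²)^½ ≈ 0.342312 m.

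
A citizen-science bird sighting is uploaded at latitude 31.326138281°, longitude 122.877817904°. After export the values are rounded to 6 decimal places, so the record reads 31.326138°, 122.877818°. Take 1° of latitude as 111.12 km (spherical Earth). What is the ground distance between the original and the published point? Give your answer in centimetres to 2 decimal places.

3.25 centimetres

The latitude changed by +0.000000281° and the longitude by -0.000000096°.
N–S: 0.000000281° × 111120 m/° = 0.0312247 m.
E–W at 31.3261°: -0.000000096° × 111120 × cos 31.3261° = -0.000000096 × 111120 × 0.8542 ≈ -0.00911243 m.
Distance: √(0.0312247² + 0.00911243²) ≈ 0.0325272 m.
That is 0.0325272 m = 3.2527 cm.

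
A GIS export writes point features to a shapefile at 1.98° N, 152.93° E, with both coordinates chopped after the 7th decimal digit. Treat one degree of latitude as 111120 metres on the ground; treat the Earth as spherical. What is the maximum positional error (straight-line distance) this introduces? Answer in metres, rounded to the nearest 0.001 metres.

Truncating at 7 decimal places can drop up to a full unit in the last place, so each coordinate may be off by as much as 1e-07°.
Latitude error → 1e-07 × 111120 = 0.011112 m along the meridian.
East–west component at 1.98°: 1e-07° × 111120 × cos 1.98° ≈ 1e-07 × 111054 ≈ 0.0111054 m.
Combining orthogonally: (0.011112² + 0.0111054²)^½ ≈ 0.0157101 m.

0.016 metres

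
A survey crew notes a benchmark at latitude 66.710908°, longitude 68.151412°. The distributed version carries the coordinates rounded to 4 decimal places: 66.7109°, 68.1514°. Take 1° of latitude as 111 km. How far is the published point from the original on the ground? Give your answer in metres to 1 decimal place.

1.0 metres

The latitude changed by +0.000008° and the longitude by +0.000012°.
North–south shift: 0.000008 × 111000 = 0.888 m.
East–west at this latitude: 0.000012° × 111000 × cos 66.7109° ≈ 0.000012 × 43886.2 = 0.526634 m.
Distance: √(0.888² + 0.526634²) ≈ 1.03242 m.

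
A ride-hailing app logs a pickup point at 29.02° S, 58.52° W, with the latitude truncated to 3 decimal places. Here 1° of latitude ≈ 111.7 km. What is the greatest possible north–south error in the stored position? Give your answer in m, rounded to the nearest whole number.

Truncating at 3 decimal places can drop up to a full unit in the last place, so the latitude may be off by as much as 0.001°.
Along the meridian that is 0.001° × 111700 m/° = 111.7 m.

112 m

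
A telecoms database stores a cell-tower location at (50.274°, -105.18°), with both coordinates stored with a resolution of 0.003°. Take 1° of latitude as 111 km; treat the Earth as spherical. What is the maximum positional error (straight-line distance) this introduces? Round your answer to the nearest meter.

With a 0.003° grid the true value lies within half a step, ±0.003°/2 = ±0.0015°, of the stored one.
North–south component: 0.0015° × 111000 = 166.5 m.
E–W at 50.274°: 0.0015° × 111000 × cos 50.274° = 0.0015 × 111000 × 0.6391 ≈ 106.413 m.
The two errors are perpendicular, so the maximum displacement is √(166.5² + 106.413²) ≈ 197.601 m.

198 meters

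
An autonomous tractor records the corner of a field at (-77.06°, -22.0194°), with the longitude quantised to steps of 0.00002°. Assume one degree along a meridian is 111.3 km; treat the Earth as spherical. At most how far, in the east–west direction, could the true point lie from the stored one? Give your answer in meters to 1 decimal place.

With a 0.00002° grid the true value lies within half a step, ±0.00002°/2 = ±1e-05°, of the stored one.
One degree of longitude at 77.06° is 111300 × cos 77.06° ≈ 111300 × 0.2239 = 24923.5 m.
So at most 1e-05° × 24923.5 ≈ 0.249235 m east–west.

0.2 meters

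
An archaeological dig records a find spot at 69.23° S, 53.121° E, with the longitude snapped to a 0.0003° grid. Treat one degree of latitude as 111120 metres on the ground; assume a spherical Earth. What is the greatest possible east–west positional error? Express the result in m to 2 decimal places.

5.91 m

With a 0.0003° grid the true value lies within half a step, ±0.0003°/2 = ±0.00015°, of the stored one.
Parallels shrink by cos φ, so at 69.23° a degree of longitude is 111120 × 0.3546 ≈ 39405.1 m.
East–west error: 0.00015° × 39405.1 m/° ≈ 5.91076 m.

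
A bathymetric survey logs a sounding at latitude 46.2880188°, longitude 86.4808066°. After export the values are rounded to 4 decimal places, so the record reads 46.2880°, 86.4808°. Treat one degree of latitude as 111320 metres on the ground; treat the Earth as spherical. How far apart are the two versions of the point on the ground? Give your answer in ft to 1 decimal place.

7.1 ft

The latitude changed by +0.0000188° and the longitude by +0.0000066°.
North–south shift: 0.0000188 × 111320 = 2.09282 m.
East–west at this latitude: 0.0000066° × 111320 × cos 46.288° ≈ 0.0000066 × 76925.9 = 0.507711 m.
Hypotenuse of the two orthogonal shifts: √(2.09282² + 0.507711²) = 2.15352 m.
In feet: 2.15352 m ÷ 0.3048 ≈ 7.0654 ft.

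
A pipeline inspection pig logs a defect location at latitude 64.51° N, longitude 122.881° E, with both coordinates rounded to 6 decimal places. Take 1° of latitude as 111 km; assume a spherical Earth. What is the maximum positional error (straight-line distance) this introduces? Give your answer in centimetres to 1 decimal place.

6.0 centimetres

Rounding to 6 decimal places leaves each coordinate within ±5e-07° of the true value.
N–S: 5e-07° × 111000 m/° = 0.0555 m.
East–west component at 64.51°: 5e-07° × 111000 × cos 64.51° ≈ 5e-07 × 47769.2 ≈ 0.0238846 m.
Combining orthogonally: (0.0555² + 0.0238846²)^½ ≈ 0.0604212 m.
That is 0.0604212 m = 6.0421 cm.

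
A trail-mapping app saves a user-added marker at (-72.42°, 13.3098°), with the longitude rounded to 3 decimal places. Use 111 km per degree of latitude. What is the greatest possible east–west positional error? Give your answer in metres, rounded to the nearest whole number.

Rounding to 3 decimal places leaves the longitude within ±0.0005° of the true value.
One degree of longitude at 72.42° is 111000 × cos 72.42° ≈ 111000 × 0.3020 = 33526.1 m.
So at most 0.0005° × 33526.1 ≈ 16.7631 m east–west.

17 metres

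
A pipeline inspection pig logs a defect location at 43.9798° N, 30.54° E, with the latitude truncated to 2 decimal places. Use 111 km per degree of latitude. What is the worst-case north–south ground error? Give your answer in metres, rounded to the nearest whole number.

1110 metres

Truncating at 2 decimal places can drop up to a full unit in the last place, so the latitude may be off by as much as 0.01°.
North–south distance: 0.01° × 111000 m/° = 1110 m.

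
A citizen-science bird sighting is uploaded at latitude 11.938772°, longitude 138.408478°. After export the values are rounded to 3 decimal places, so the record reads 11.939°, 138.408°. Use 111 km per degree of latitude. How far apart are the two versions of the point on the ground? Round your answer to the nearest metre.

Δlat = 11.938772 − 11.939 = -0.000228°; Δlon = 138.408478 − 138.408 = +0.000478°.
N–S: -0.000228° × 111000 m/° = -25.308 m.
E–W at 11.939°: 0.000478° × 111000 × cos 11.939° = 0.000478 × 111000 × 0.9784 ≈ 51.9103 m.
Hypotenuse of the two orthogonal shifts: √(25.308² + 51.9103²) = 57.7509 m.

58 metres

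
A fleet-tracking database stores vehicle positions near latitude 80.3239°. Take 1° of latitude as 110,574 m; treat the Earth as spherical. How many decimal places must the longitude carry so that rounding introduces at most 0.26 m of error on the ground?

5 decimal places

At 80.3239° one degree of longitude covers 110574 × cos 80.3239° ≈ 110574 × 0.1681 ≈ 18585.1 m.
N decimal places → at most half a unit in the last place, 0.5 × 10⁻ᴺ° = 18585.1/2 × 10⁻ᴺ m.
Setting 9292.54 × 10⁻ᴺ ≤ 0.26 gives 10ᴺ ≥ 3.574e+04, i.e. N ≥ 4.55.
N = 4 would give 0.929 m (too coarse); N = 5 gives 0.0929 m ≤ 0.26 m.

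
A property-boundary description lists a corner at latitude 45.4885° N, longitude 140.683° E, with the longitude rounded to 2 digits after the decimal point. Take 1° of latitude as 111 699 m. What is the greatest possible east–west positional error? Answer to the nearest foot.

Rounding to 2 decimal places leaves the longitude within ±0.005° of the true value.
At latitude 45.4885° a degree of longitude spans 111699 m × cos 45.4885° = 111699 × 0.7011 ≈ 78306.9 m.
So at most 0.005° × 78306.9 ≈ 391.534 m east–west.
Converting: 391.534 m × 3.2808 ft/m ≈ 1284.6 ft.

1285 feet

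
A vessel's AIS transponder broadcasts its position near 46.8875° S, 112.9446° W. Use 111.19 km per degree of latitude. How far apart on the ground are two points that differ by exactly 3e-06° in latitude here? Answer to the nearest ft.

Along a meridian 3e-06° is 3e-06 × 111190 = 0.33357 m.
Converting: 0.33357 m × 3.2808 ft/m ≈ 1.0944 ft.

1 ft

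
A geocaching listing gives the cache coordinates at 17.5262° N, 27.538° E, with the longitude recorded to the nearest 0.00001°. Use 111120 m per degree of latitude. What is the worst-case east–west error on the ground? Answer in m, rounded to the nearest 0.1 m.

Rounding to 5 decimal places leaves the longitude within ±5e-06° of the true value.
At latitude 17.5262° a degree of longitude spans 111120 m × cos 17.5262° = 111120 × 0.9536 ≈ 105962 m.
Maximum E–W displacement: 5e-06 × 105962 = 0.529809 m.

0.5 m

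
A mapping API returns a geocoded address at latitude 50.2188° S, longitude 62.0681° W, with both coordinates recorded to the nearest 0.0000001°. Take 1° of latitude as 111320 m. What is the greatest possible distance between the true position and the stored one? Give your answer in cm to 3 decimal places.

0.661 cm

Rounding to 7 decimal places leaves each coordinate within ±5e-08° of the true value.
N–S: 5e-08° × 111320 m/° = 0.005566 m.
E–W at 50.2188°: 5e-08° × 111320 × cos 50.2188° = 5e-08 × 111320 × 0.6399 ≈ 0.00356145 m.
Worst case both components are at the extreme and orthogonal: √(0.005566² + 0.00356145²) ≈ 0.00660789 m.
That is 0.00660789 m = 0.66079 cm.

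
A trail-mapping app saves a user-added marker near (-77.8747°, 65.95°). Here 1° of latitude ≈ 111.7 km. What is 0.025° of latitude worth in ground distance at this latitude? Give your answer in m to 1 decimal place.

Along a meridian 0.025° is 0.025 × 111700 = 2792.5 m.

2792.5 m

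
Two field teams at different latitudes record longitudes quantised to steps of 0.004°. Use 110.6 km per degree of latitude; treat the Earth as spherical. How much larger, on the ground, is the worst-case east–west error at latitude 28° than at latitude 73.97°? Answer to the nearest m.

With a 0.004° grid the true value lies within half a step, ±0.004°/2 = ±0.002°, of the stored one.
Error at 28° = 0.002° × 110600 × cos 28° ≈ 221.2 × 0.8829 = 195.31 m.
At 73.97°: 0.002° × 110600 × cos 73.97° = 0.002 × 110600 × 0.2761 ≈ 61.082 m.
Difference: 195.31 − 61.082 = 134.23 m.

134 m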